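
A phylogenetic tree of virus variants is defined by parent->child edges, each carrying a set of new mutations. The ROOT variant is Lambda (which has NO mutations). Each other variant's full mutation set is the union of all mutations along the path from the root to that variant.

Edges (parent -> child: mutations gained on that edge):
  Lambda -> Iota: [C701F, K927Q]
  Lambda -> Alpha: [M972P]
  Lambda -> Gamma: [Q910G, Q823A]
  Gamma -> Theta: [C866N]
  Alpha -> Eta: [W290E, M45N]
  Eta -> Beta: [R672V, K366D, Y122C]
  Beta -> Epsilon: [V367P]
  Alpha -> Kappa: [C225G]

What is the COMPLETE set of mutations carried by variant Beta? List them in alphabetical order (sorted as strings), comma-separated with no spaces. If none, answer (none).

Answer: K366D,M45N,M972P,R672V,W290E,Y122C

Derivation:
At Lambda: gained [] -> total []
At Alpha: gained ['M972P'] -> total ['M972P']
At Eta: gained ['W290E', 'M45N'] -> total ['M45N', 'M972P', 'W290E']
At Beta: gained ['R672V', 'K366D', 'Y122C'] -> total ['K366D', 'M45N', 'M972P', 'R672V', 'W290E', 'Y122C']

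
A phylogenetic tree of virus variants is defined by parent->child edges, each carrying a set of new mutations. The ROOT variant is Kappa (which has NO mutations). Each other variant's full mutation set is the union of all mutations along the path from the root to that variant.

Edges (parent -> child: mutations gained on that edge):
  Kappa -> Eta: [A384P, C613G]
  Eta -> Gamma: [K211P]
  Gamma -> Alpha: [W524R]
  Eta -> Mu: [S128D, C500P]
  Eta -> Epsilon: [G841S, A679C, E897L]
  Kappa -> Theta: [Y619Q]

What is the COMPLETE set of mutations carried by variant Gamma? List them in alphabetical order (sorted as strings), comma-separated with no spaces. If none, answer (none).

At Kappa: gained [] -> total []
At Eta: gained ['A384P', 'C613G'] -> total ['A384P', 'C613G']
At Gamma: gained ['K211P'] -> total ['A384P', 'C613G', 'K211P']

Answer: A384P,C613G,K211P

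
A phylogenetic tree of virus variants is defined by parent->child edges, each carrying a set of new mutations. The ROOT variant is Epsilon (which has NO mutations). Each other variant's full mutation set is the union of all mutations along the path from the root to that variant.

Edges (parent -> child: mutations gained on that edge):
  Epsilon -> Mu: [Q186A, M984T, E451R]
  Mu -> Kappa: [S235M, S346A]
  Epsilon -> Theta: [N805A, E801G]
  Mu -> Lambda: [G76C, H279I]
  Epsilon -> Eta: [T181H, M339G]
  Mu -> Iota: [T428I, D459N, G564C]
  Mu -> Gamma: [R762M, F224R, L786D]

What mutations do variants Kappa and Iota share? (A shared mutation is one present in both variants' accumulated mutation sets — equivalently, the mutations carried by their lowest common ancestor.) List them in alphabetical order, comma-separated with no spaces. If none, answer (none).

Accumulating mutations along path to Kappa:
  At Epsilon: gained [] -> total []
  At Mu: gained ['Q186A', 'M984T', 'E451R'] -> total ['E451R', 'M984T', 'Q186A']
  At Kappa: gained ['S235M', 'S346A'] -> total ['E451R', 'M984T', 'Q186A', 'S235M', 'S346A']
Mutations(Kappa) = ['E451R', 'M984T', 'Q186A', 'S235M', 'S346A']
Accumulating mutations along path to Iota:
  At Epsilon: gained [] -> total []
  At Mu: gained ['Q186A', 'M984T', 'E451R'] -> total ['E451R', 'M984T', 'Q186A']
  At Iota: gained ['T428I', 'D459N', 'G564C'] -> total ['D459N', 'E451R', 'G564C', 'M984T', 'Q186A', 'T428I']
Mutations(Iota) = ['D459N', 'E451R', 'G564C', 'M984T', 'Q186A', 'T428I']
Intersection: ['E451R', 'M984T', 'Q186A', 'S235M', 'S346A'] ∩ ['D459N', 'E451R', 'G564C', 'M984T', 'Q186A', 'T428I'] = ['E451R', 'M984T', 'Q186A']

Answer: E451R,M984T,Q186A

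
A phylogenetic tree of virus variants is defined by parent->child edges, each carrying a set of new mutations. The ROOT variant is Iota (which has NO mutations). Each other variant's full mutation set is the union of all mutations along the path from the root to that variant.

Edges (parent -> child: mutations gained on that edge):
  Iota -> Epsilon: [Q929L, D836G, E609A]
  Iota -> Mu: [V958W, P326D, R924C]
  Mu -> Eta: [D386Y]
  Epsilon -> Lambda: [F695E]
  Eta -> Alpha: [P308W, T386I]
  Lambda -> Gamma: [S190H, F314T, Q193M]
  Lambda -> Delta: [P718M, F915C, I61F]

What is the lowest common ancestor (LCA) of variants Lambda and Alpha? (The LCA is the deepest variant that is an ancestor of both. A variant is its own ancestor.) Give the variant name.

Path from root to Lambda: Iota -> Epsilon -> Lambda
  ancestors of Lambda: {Iota, Epsilon, Lambda}
Path from root to Alpha: Iota -> Mu -> Eta -> Alpha
  ancestors of Alpha: {Iota, Mu, Eta, Alpha}
Common ancestors: {Iota}
Walk up from Alpha: Alpha (not in ancestors of Lambda), Eta (not in ancestors of Lambda), Mu (not in ancestors of Lambda), Iota (in ancestors of Lambda)
Deepest common ancestor (LCA) = Iota

Answer: Iota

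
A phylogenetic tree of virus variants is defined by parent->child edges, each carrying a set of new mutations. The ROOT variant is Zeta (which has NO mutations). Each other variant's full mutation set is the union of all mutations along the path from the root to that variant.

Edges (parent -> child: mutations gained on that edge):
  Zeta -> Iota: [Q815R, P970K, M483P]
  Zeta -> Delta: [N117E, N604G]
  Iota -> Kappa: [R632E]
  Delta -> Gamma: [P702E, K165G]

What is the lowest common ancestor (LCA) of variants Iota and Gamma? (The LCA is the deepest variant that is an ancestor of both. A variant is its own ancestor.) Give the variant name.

Path from root to Iota: Zeta -> Iota
  ancestors of Iota: {Zeta, Iota}
Path from root to Gamma: Zeta -> Delta -> Gamma
  ancestors of Gamma: {Zeta, Delta, Gamma}
Common ancestors: {Zeta}
Walk up from Gamma: Gamma (not in ancestors of Iota), Delta (not in ancestors of Iota), Zeta (in ancestors of Iota)
Deepest common ancestor (LCA) = Zeta

Answer: Zeta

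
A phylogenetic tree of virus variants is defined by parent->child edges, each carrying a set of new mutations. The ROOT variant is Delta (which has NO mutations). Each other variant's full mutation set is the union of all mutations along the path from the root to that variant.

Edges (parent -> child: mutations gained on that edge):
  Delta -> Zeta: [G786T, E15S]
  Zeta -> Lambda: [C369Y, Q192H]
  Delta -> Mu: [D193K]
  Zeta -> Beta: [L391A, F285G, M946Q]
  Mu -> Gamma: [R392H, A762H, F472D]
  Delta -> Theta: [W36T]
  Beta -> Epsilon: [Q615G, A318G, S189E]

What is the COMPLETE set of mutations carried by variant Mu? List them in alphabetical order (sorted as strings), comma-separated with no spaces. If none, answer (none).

At Delta: gained [] -> total []
At Mu: gained ['D193K'] -> total ['D193K']

Answer: D193K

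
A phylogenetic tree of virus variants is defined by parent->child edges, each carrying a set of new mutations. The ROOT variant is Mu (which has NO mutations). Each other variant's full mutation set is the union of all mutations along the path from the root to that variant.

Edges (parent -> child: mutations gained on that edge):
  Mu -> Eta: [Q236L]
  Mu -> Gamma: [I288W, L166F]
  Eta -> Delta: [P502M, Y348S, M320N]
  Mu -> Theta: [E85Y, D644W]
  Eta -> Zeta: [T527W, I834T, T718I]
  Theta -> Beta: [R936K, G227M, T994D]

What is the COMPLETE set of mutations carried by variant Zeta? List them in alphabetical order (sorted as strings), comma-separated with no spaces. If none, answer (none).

Answer: I834T,Q236L,T527W,T718I

Derivation:
At Mu: gained [] -> total []
At Eta: gained ['Q236L'] -> total ['Q236L']
At Zeta: gained ['T527W', 'I834T', 'T718I'] -> total ['I834T', 'Q236L', 'T527W', 'T718I']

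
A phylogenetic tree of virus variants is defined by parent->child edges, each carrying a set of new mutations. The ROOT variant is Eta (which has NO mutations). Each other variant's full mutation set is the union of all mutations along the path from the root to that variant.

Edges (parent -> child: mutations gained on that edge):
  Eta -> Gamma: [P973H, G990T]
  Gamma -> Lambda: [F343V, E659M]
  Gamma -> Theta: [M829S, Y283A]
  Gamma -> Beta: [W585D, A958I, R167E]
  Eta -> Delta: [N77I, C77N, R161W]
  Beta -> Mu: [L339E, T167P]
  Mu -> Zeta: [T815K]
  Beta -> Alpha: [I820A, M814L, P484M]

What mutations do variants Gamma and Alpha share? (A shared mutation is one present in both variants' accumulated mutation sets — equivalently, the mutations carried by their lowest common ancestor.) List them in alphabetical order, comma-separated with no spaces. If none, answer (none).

Answer: G990T,P973H

Derivation:
Accumulating mutations along path to Gamma:
  At Eta: gained [] -> total []
  At Gamma: gained ['P973H', 'G990T'] -> total ['G990T', 'P973H']
Mutations(Gamma) = ['G990T', 'P973H']
Accumulating mutations along path to Alpha:
  At Eta: gained [] -> total []
  At Gamma: gained ['P973H', 'G990T'] -> total ['G990T', 'P973H']
  At Beta: gained ['W585D', 'A958I', 'R167E'] -> total ['A958I', 'G990T', 'P973H', 'R167E', 'W585D']
  At Alpha: gained ['I820A', 'M814L', 'P484M'] -> total ['A958I', 'G990T', 'I820A', 'M814L', 'P484M', 'P973H', 'R167E', 'W585D']
Mutations(Alpha) = ['A958I', 'G990T', 'I820A', 'M814L', 'P484M', 'P973H', 'R167E', 'W585D']
Intersection: ['G990T', 'P973H'] ∩ ['A958I', 'G990T', 'I820A', 'M814L', 'P484M', 'P973H', 'R167E', 'W585D'] = ['G990T', 'P973H']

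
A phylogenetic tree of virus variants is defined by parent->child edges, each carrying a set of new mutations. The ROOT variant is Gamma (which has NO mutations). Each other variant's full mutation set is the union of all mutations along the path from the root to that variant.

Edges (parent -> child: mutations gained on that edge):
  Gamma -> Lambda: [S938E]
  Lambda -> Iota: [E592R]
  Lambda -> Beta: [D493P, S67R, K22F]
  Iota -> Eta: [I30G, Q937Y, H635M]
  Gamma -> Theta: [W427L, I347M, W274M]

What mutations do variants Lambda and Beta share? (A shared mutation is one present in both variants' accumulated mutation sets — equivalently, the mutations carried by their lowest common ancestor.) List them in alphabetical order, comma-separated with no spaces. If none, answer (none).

Accumulating mutations along path to Lambda:
  At Gamma: gained [] -> total []
  At Lambda: gained ['S938E'] -> total ['S938E']
Mutations(Lambda) = ['S938E']
Accumulating mutations along path to Beta:
  At Gamma: gained [] -> total []
  At Lambda: gained ['S938E'] -> total ['S938E']
  At Beta: gained ['D493P', 'S67R', 'K22F'] -> total ['D493P', 'K22F', 'S67R', 'S938E']
Mutations(Beta) = ['D493P', 'K22F', 'S67R', 'S938E']
Intersection: ['S938E'] ∩ ['D493P', 'K22F', 'S67R', 'S938E'] = ['S938E']

Answer: S938E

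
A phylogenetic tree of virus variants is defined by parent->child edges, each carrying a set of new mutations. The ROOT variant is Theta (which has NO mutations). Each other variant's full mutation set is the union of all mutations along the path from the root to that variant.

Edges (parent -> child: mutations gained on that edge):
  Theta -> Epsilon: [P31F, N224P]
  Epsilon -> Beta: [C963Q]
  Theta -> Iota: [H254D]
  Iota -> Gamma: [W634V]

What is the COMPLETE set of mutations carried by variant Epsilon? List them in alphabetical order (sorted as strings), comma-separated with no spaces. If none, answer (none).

Answer: N224P,P31F

Derivation:
At Theta: gained [] -> total []
At Epsilon: gained ['P31F', 'N224P'] -> total ['N224P', 'P31F']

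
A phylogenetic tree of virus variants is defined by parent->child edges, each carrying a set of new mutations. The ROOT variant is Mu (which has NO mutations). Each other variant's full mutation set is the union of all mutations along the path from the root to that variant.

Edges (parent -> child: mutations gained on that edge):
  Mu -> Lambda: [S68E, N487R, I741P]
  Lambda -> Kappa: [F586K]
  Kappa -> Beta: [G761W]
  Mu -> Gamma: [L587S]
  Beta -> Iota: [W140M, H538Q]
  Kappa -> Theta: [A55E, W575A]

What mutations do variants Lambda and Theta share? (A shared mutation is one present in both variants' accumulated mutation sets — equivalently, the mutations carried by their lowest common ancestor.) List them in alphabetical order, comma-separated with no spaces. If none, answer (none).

Answer: I741P,N487R,S68E

Derivation:
Accumulating mutations along path to Lambda:
  At Mu: gained [] -> total []
  At Lambda: gained ['S68E', 'N487R', 'I741P'] -> total ['I741P', 'N487R', 'S68E']
Mutations(Lambda) = ['I741P', 'N487R', 'S68E']
Accumulating mutations along path to Theta:
  At Mu: gained [] -> total []
  At Lambda: gained ['S68E', 'N487R', 'I741P'] -> total ['I741P', 'N487R', 'S68E']
  At Kappa: gained ['F586K'] -> total ['F586K', 'I741P', 'N487R', 'S68E']
  At Theta: gained ['A55E', 'W575A'] -> total ['A55E', 'F586K', 'I741P', 'N487R', 'S68E', 'W575A']
Mutations(Theta) = ['A55E', 'F586K', 'I741P', 'N487R', 'S68E', 'W575A']
Intersection: ['I741P', 'N487R', 'S68E'] ∩ ['A55E', 'F586K', 'I741P', 'N487R', 'S68E', 'W575A'] = ['I741P', 'N487R', 'S68E']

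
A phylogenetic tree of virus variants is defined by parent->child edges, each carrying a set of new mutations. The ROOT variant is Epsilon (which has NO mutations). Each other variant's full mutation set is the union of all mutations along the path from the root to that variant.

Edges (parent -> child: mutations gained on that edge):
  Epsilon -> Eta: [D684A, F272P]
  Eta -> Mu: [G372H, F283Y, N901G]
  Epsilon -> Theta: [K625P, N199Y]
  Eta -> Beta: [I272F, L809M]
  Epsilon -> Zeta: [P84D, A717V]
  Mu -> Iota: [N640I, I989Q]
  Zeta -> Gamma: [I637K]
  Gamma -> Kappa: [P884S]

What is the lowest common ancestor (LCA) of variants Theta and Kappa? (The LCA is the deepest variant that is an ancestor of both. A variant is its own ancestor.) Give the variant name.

Answer: Epsilon

Derivation:
Path from root to Theta: Epsilon -> Theta
  ancestors of Theta: {Epsilon, Theta}
Path from root to Kappa: Epsilon -> Zeta -> Gamma -> Kappa
  ancestors of Kappa: {Epsilon, Zeta, Gamma, Kappa}
Common ancestors: {Epsilon}
Walk up from Kappa: Kappa (not in ancestors of Theta), Gamma (not in ancestors of Theta), Zeta (not in ancestors of Theta), Epsilon (in ancestors of Theta)
Deepest common ancestor (LCA) = Epsilon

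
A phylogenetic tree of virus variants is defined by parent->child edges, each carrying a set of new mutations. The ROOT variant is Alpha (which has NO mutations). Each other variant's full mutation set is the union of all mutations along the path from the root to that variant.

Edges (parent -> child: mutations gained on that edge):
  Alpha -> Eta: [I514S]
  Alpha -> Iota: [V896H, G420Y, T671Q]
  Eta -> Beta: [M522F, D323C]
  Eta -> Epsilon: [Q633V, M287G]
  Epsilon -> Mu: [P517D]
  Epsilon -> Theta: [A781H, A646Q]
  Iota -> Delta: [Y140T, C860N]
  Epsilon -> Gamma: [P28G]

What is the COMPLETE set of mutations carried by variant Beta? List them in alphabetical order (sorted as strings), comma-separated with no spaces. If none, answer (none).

Answer: D323C,I514S,M522F

Derivation:
At Alpha: gained [] -> total []
At Eta: gained ['I514S'] -> total ['I514S']
At Beta: gained ['M522F', 'D323C'] -> total ['D323C', 'I514S', 'M522F']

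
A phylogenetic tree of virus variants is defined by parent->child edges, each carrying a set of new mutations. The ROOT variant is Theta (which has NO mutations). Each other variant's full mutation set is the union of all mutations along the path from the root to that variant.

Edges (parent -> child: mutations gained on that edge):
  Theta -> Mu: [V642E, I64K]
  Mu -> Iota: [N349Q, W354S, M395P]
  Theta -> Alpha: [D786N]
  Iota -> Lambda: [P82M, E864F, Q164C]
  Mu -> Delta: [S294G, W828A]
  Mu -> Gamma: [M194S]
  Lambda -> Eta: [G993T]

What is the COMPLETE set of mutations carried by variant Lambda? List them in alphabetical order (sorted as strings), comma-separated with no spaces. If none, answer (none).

Answer: E864F,I64K,M395P,N349Q,P82M,Q164C,V642E,W354S

Derivation:
At Theta: gained [] -> total []
At Mu: gained ['V642E', 'I64K'] -> total ['I64K', 'V642E']
At Iota: gained ['N349Q', 'W354S', 'M395P'] -> total ['I64K', 'M395P', 'N349Q', 'V642E', 'W354S']
At Lambda: gained ['P82M', 'E864F', 'Q164C'] -> total ['E864F', 'I64K', 'M395P', 'N349Q', 'P82M', 'Q164C', 'V642E', 'W354S']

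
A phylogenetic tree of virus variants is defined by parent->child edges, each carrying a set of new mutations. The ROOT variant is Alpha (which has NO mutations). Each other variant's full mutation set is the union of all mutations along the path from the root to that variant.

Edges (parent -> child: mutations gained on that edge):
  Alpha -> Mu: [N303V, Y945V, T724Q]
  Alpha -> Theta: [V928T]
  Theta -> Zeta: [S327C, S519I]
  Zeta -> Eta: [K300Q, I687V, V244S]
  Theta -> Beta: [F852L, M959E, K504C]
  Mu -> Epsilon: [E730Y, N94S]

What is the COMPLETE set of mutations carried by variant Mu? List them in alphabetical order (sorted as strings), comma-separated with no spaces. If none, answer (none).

Answer: N303V,T724Q,Y945V

Derivation:
At Alpha: gained [] -> total []
At Mu: gained ['N303V', 'Y945V', 'T724Q'] -> total ['N303V', 'T724Q', 'Y945V']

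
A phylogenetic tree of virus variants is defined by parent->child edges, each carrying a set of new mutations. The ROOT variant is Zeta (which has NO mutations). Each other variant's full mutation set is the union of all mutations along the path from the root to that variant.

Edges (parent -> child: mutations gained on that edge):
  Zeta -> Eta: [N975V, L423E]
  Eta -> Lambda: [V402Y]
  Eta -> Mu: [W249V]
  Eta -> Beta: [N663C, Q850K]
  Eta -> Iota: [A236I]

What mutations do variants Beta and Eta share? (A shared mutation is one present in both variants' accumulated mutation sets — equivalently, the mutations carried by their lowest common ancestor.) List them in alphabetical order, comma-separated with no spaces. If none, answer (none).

Accumulating mutations along path to Beta:
  At Zeta: gained [] -> total []
  At Eta: gained ['N975V', 'L423E'] -> total ['L423E', 'N975V']
  At Beta: gained ['N663C', 'Q850K'] -> total ['L423E', 'N663C', 'N975V', 'Q850K']
Mutations(Beta) = ['L423E', 'N663C', 'N975V', 'Q850K']
Accumulating mutations along path to Eta:
  At Zeta: gained [] -> total []
  At Eta: gained ['N975V', 'L423E'] -> total ['L423E', 'N975V']
Mutations(Eta) = ['L423E', 'N975V']
Intersection: ['L423E', 'N663C', 'N975V', 'Q850K'] ∩ ['L423E', 'N975V'] = ['L423E', 'N975V']

Answer: L423E,N975V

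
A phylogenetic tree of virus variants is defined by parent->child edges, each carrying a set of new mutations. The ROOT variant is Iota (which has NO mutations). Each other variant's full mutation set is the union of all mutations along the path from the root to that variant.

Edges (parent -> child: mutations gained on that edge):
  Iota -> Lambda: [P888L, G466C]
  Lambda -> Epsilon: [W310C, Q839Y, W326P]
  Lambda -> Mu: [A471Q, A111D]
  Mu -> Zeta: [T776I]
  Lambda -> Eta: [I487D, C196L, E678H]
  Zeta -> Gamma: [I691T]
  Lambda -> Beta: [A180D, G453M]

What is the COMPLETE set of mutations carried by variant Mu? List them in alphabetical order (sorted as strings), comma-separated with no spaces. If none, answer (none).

At Iota: gained [] -> total []
At Lambda: gained ['P888L', 'G466C'] -> total ['G466C', 'P888L']
At Mu: gained ['A471Q', 'A111D'] -> total ['A111D', 'A471Q', 'G466C', 'P888L']

Answer: A111D,A471Q,G466C,P888L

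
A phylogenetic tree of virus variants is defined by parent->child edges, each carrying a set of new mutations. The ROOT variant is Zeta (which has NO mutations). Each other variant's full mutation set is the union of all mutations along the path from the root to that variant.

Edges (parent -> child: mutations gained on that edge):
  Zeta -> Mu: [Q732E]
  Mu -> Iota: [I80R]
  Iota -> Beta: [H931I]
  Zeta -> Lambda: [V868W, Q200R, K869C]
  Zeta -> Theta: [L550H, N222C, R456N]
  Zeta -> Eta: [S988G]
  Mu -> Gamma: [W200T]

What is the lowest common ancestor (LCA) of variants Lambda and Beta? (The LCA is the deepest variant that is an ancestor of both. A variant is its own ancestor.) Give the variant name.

Path from root to Lambda: Zeta -> Lambda
  ancestors of Lambda: {Zeta, Lambda}
Path from root to Beta: Zeta -> Mu -> Iota -> Beta
  ancestors of Beta: {Zeta, Mu, Iota, Beta}
Common ancestors: {Zeta}
Walk up from Beta: Beta (not in ancestors of Lambda), Iota (not in ancestors of Lambda), Mu (not in ancestors of Lambda), Zeta (in ancestors of Lambda)
Deepest common ancestor (LCA) = Zeta

Answer: Zeta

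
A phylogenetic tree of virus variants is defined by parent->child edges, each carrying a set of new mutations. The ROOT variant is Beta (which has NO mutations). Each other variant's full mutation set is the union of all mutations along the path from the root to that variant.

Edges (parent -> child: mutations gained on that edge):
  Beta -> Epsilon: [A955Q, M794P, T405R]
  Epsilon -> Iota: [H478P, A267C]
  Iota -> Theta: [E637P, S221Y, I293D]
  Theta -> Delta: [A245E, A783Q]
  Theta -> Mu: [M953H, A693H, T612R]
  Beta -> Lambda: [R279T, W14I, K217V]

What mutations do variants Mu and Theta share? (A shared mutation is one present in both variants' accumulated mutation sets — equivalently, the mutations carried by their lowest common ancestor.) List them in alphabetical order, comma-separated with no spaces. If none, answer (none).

Answer: A267C,A955Q,E637P,H478P,I293D,M794P,S221Y,T405R

Derivation:
Accumulating mutations along path to Mu:
  At Beta: gained [] -> total []
  At Epsilon: gained ['A955Q', 'M794P', 'T405R'] -> total ['A955Q', 'M794P', 'T405R']
  At Iota: gained ['H478P', 'A267C'] -> total ['A267C', 'A955Q', 'H478P', 'M794P', 'T405R']
  At Theta: gained ['E637P', 'S221Y', 'I293D'] -> total ['A267C', 'A955Q', 'E637P', 'H478P', 'I293D', 'M794P', 'S221Y', 'T405R']
  At Mu: gained ['M953H', 'A693H', 'T612R'] -> total ['A267C', 'A693H', 'A955Q', 'E637P', 'H478P', 'I293D', 'M794P', 'M953H', 'S221Y', 'T405R', 'T612R']
Mutations(Mu) = ['A267C', 'A693H', 'A955Q', 'E637P', 'H478P', 'I293D', 'M794P', 'M953H', 'S221Y', 'T405R', 'T612R']
Accumulating mutations along path to Theta:
  At Beta: gained [] -> total []
  At Epsilon: gained ['A955Q', 'M794P', 'T405R'] -> total ['A955Q', 'M794P', 'T405R']
  At Iota: gained ['H478P', 'A267C'] -> total ['A267C', 'A955Q', 'H478P', 'M794P', 'T405R']
  At Theta: gained ['E637P', 'S221Y', 'I293D'] -> total ['A267C', 'A955Q', 'E637P', 'H478P', 'I293D', 'M794P', 'S221Y', 'T405R']
Mutations(Theta) = ['A267C', 'A955Q', 'E637P', 'H478P', 'I293D', 'M794P', 'S221Y', 'T405R']
Intersection: ['A267C', 'A693H', 'A955Q', 'E637P', 'H478P', 'I293D', 'M794P', 'M953H', 'S221Y', 'T405R', 'T612R'] ∩ ['A267C', 'A955Q', 'E637P', 'H478P', 'I293D', 'M794P', 'S221Y', 'T405R'] = ['A267C', 'A955Q', 'E637P', 'H478P', 'I293D', 'M794P', 'S221Y', 'T405R']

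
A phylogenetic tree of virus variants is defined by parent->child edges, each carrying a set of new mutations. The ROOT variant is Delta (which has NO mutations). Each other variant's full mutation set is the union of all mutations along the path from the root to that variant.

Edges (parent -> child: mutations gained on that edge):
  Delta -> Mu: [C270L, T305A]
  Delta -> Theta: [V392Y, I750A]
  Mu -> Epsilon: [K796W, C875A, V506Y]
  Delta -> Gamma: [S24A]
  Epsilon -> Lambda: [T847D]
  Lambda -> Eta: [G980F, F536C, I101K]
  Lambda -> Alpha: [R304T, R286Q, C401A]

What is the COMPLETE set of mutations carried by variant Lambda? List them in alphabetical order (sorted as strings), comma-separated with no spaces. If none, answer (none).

Answer: C270L,C875A,K796W,T305A,T847D,V506Y

Derivation:
At Delta: gained [] -> total []
At Mu: gained ['C270L', 'T305A'] -> total ['C270L', 'T305A']
At Epsilon: gained ['K796W', 'C875A', 'V506Y'] -> total ['C270L', 'C875A', 'K796W', 'T305A', 'V506Y']
At Lambda: gained ['T847D'] -> total ['C270L', 'C875A', 'K796W', 'T305A', 'T847D', 'V506Y']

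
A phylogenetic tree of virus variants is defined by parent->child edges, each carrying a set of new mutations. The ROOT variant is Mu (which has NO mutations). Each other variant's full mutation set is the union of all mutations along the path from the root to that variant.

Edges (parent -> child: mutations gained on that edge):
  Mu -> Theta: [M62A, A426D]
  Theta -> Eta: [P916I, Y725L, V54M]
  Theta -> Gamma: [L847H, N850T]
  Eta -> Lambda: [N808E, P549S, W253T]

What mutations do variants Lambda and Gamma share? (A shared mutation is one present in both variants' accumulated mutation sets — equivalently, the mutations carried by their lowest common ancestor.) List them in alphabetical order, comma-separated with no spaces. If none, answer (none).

Answer: A426D,M62A

Derivation:
Accumulating mutations along path to Lambda:
  At Mu: gained [] -> total []
  At Theta: gained ['M62A', 'A426D'] -> total ['A426D', 'M62A']
  At Eta: gained ['P916I', 'Y725L', 'V54M'] -> total ['A426D', 'M62A', 'P916I', 'V54M', 'Y725L']
  At Lambda: gained ['N808E', 'P549S', 'W253T'] -> total ['A426D', 'M62A', 'N808E', 'P549S', 'P916I', 'V54M', 'W253T', 'Y725L']
Mutations(Lambda) = ['A426D', 'M62A', 'N808E', 'P549S', 'P916I', 'V54M', 'W253T', 'Y725L']
Accumulating mutations along path to Gamma:
  At Mu: gained [] -> total []
  At Theta: gained ['M62A', 'A426D'] -> total ['A426D', 'M62A']
  At Gamma: gained ['L847H', 'N850T'] -> total ['A426D', 'L847H', 'M62A', 'N850T']
Mutations(Gamma) = ['A426D', 'L847H', 'M62A', 'N850T']
Intersection: ['A426D', 'M62A', 'N808E', 'P549S', 'P916I', 'V54M', 'W253T', 'Y725L'] ∩ ['A426D', 'L847H', 'M62A', 'N850T'] = ['A426D', 'M62A']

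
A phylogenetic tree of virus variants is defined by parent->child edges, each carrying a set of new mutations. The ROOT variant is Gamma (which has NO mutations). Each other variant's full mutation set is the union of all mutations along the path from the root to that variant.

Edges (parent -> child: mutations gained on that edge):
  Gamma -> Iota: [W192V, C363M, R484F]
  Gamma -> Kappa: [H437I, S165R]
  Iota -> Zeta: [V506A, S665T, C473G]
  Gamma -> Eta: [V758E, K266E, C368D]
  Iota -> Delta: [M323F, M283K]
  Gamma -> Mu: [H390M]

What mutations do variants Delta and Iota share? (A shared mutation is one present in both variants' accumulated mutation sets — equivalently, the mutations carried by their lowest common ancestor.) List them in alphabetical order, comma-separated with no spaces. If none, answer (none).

Accumulating mutations along path to Delta:
  At Gamma: gained [] -> total []
  At Iota: gained ['W192V', 'C363M', 'R484F'] -> total ['C363M', 'R484F', 'W192V']
  At Delta: gained ['M323F', 'M283K'] -> total ['C363M', 'M283K', 'M323F', 'R484F', 'W192V']
Mutations(Delta) = ['C363M', 'M283K', 'M323F', 'R484F', 'W192V']
Accumulating mutations along path to Iota:
  At Gamma: gained [] -> total []
  At Iota: gained ['W192V', 'C363M', 'R484F'] -> total ['C363M', 'R484F', 'W192V']
Mutations(Iota) = ['C363M', 'R484F', 'W192V']
Intersection: ['C363M', 'M283K', 'M323F', 'R484F', 'W192V'] ∩ ['C363M', 'R484F', 'W192V'] = ['C363M', 'R484F', 'W192V']

Answer: C363M,R484F,W192V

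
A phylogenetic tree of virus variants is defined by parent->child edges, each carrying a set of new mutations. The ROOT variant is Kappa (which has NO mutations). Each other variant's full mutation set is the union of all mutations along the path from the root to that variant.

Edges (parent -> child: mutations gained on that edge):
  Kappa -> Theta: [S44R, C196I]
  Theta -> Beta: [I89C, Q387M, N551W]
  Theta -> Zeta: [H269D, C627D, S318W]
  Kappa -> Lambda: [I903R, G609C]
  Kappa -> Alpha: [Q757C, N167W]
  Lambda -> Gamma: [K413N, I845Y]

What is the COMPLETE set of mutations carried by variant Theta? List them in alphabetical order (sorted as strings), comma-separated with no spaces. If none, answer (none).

At Kappa: gained [] -> total []
At Theta: gained ['S44R', 'C196I'] -> total ['C196I', 'S44R']

Answer: C196I,S44R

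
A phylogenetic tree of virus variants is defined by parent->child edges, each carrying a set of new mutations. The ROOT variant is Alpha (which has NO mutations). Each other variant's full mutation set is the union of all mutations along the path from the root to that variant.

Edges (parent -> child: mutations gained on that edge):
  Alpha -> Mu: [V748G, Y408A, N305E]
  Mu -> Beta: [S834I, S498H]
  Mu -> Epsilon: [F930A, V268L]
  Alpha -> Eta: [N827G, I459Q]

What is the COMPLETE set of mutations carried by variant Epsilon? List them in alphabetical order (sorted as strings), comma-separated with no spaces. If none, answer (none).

At Alpha: gained [] -> total []
At Mu: gained ['V748G', 'Y408A', 'N305E'] -> total ['N305E', 'V748G', 'Y408A']
At Epsilon: gained ['F930A', 'V268L'] -> total ['F930A', 'N305E', 'V268L', 'V748G', 'Y408A']

Answer: F930A,N305E,V268L,V748G,Y408A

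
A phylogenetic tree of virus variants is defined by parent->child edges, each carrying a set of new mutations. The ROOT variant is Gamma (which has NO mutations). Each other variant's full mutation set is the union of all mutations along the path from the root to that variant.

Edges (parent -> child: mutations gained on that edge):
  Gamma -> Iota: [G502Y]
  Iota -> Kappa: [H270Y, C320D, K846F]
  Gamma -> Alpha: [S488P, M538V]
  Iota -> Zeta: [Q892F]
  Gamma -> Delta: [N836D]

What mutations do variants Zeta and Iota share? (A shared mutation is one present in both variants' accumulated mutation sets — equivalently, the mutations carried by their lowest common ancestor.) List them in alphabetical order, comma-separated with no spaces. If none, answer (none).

Answer: G502Y

Derivation:
Accumulating mutations along path to Zeta:
  At Gamma: gained [] -> total []
  At Iota: gained ['G502Y'] -> total ['G502Y']
  At Zeta: gained ['Q892F'] -> total ['G502Y', 'Q892F']
Mutations(Zeta) = ['G502Y', 'Q892F']
Accumulating mutations along path to Iota:
  At Gamma: gained [] -> total []
  At Iota: gained ['G502Y'] -> total ['G502Y']
Mutations(Iota) = ['G502Y']
Intersection: ['G502Y', 'Q892F'] ∩ ['G502Y'] = ['G502Y']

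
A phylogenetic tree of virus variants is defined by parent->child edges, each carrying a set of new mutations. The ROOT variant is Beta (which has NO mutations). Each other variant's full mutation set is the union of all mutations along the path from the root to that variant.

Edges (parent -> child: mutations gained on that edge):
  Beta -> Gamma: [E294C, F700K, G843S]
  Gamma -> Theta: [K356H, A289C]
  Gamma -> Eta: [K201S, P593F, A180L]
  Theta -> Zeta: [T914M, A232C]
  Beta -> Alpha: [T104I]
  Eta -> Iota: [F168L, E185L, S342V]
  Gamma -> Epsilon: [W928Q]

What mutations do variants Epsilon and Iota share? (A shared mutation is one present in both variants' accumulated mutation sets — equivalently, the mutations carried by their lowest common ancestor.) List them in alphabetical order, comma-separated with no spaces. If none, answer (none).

Answer: E294C,F700K,G843S

Derivation:
Accumulating mutations along path to Epsilon:
  At Beta: gained [] -> total []
  At Gamma: gained ['E294C', 'F700K', 'G843S'] -> total ['E294C', 'F700K', 'G843S']
  At Epsilon: gained ['W928Q'] -> total ['E294C', 'F700K', 'G843S', 'W928Q']
Mutations(Epsilon) = ['E294C', 'F700K', 'G843S', 'W928Q']
Accumulating mutations along path to Iota:
  At Beta: gained [] -> total []
  At Gamma: gained ['E294C', 'F700K', 'G843S'] -> total ['E294C', 'F700K', 'G843S']
  At Eta: gained ['K201S', 'P593F', 'A180L'] -> total ['A180L', 'E294C', 'F700K', 'G843S', 'K201S', 'P593F']
  At Iota: gained ['F168L', 'E185L', 'S342V'] -> total ['A180L', 'E185L', 'E294C', 'F168L', 'F700K', 'G843S', 'K201S', 'P593F', 'S342V']
Mutations(Iota) = ['A180L', 'E185L', 'E294C', 'F168L', 'F700K', 'G843S', 'K201S', 'P593F', 'S342V']
Intersection: ['E294C', 'F700K', 'G843S', 'W928Q'] ∩ ['A180L', 'E185L', 'E294C', 'F168L', 'F700K', 'G843S', 'K201S', 'P593F', 'S342V'] = ['E294C', 'F700K', 'G843S']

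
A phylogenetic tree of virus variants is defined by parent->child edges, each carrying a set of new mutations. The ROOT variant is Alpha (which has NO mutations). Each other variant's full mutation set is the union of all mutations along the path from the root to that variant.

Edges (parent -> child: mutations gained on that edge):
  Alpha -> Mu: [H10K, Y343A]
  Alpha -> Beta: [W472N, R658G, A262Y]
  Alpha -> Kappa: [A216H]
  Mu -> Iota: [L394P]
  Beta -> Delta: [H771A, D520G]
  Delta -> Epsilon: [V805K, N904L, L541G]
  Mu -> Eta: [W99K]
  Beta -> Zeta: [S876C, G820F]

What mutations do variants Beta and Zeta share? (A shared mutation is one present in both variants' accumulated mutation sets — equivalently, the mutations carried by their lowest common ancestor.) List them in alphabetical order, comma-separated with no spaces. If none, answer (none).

Answer: A262Y,R658G,W472N

Derivation:
Accumulating mutations along path to Beta:
  At Alpha: gained [] -> total []
  At Beta: gained ['W472N', 'R658G', 'A262Y'] -> total ['A262Y', 'R658G', 'W472N']
Mutations(Beta) = ['A262Y', 'R658G', 'W472N']
Accumulating mutations along path to Zeta:
  At Alpha: gained [] -> total []
  At Beta: gained ['W472N', 'R658G', 'A262Y'] -> total ['A262Y', 'R658G', 'W472N']
  At Zeta: gained ['S876C', 'G820F'] -> total ['A262Y', 'G820F', 'R658G', 'S876C', 'W472N']
Mutations(Zeta) = ['A262Y', 'G820F', 'R658G', 'S876C', 'W472N']
Intersection: ['A262Y', 'R658G', 'W472N'] ∩ ['A262Y', 'G820F', 'R658G', 'S876C', 'W472N'] = ['A262Y', 'R658G', 'W472N']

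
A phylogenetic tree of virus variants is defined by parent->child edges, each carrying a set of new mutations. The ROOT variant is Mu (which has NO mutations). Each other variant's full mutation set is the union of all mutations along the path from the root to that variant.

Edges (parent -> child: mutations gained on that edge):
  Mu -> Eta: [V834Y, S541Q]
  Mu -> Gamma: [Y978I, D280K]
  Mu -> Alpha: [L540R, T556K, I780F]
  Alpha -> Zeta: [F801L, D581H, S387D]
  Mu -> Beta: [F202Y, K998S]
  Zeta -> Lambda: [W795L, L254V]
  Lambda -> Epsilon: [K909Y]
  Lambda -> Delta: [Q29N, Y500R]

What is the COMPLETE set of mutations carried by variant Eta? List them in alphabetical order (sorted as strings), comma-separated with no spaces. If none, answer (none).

Answer: S541Q,V834Y

Derivation:
At Mu: gained [] -> total []
At Eta: gained ['V834Y', 'S541Q'] -> total ['S541Q', 'V834Y']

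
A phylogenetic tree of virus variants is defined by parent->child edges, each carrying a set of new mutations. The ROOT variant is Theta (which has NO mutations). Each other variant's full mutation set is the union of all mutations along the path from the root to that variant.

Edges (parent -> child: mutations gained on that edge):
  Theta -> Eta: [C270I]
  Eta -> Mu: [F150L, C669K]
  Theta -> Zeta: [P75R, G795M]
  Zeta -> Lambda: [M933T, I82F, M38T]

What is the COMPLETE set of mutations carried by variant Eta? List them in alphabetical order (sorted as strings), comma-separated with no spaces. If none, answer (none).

Answer: C270I

Derivation:
At Theta: gained [] -> total []
At Eta: gained ['C270I'] -> total ['C270I']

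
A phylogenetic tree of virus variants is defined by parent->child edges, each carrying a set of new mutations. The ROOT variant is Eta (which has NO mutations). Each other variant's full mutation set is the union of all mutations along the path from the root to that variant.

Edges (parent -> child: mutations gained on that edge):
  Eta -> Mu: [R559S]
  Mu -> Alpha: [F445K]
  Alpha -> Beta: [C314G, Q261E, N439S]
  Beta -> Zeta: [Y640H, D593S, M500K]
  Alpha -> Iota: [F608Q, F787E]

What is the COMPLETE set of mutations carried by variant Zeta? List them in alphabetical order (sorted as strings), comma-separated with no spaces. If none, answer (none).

At Eta: gained [] -> total []
At Mu: gained ['R559S'] -> total ['R559S']
At Alpha: gained ['F445K'] -> total ['F445K', 'R559S']
At Beta: gained ['C314G', 'Q261E', 'N439S'] -> total ['C314G', 'F445K', 'N439S', 'Q261E', 'R559S']
At Zeta: gained ['Y640H', 'D593S', 'M500K'] -> total ['C314G', 'D593S', 'F445K', 'M500K', 'N439S', 'Q261E', 'R559S', 'Y640H']

Answer: C314G,D593S,F445K,M500K,N439S,Q261E,R559S,Y640H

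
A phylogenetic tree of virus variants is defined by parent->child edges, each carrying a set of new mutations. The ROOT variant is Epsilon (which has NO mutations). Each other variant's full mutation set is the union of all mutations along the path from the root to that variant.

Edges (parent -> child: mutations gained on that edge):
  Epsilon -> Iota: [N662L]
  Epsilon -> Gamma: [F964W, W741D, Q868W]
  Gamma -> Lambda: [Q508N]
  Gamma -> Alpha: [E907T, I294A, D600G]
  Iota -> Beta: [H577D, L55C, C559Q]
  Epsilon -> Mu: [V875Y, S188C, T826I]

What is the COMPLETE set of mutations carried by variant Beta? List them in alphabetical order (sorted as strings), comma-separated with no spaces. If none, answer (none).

At Epsilon: gained [] -> total []
At Iota: gained ['N662L'] -> total ['N662L']
At Beta: gained ['H577D', 'L55C', 'C559Q'] -> total ['C559Q', 'H577D', 'L55C', 'N662L']

Answer: C559Q,H577D,L55C,N662L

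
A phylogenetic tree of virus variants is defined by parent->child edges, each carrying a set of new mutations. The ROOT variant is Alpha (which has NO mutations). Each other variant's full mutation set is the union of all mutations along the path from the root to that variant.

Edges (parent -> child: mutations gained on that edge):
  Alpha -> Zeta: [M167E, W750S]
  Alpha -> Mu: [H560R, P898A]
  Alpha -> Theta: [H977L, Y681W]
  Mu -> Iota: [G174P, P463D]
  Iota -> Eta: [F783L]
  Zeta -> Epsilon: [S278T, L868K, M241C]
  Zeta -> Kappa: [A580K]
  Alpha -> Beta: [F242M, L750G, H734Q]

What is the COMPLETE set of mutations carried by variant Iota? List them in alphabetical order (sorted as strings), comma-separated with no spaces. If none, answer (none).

At Alpha: gained [] -> total []
At Mu: gained ['H560R', 'P898A'] -> total ['H560R', 'P898A']
At Iota: gained ['G174P', 'P463D'] -> total ['G174P', 'H560R', 'P463D', 'P898A']

Answer: G174P,H560R,P463D,P898A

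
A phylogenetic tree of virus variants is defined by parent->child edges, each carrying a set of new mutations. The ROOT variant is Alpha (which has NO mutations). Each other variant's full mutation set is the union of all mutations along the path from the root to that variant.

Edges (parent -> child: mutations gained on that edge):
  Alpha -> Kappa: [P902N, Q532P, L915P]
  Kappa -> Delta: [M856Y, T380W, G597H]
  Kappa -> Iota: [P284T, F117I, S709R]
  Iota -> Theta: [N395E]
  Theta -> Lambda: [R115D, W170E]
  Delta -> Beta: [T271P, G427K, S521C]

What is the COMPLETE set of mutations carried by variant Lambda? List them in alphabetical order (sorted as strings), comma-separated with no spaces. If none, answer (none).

Answer: F117I,L915P,N395E,P284T,P902N,Q532P,R115D,S709R,W170E

Derivation:
At Alpha: gained [] -> total []
At Kappa: gained ['P902N', 'Q532P', 'L915P'] -> total ['L915P', 'P902N', 'Q532P']
At Iota: gained ['P284T', 'F117I', 'S709R'] -> total ['F117I', 'L915P', 'P284T', 'P902N', 'Q532P', 'S709R']
At Theta: gained ['N395E'] -> total ['F117I', 'L915P', 'N395E', 'P284T', 'P902N', 'Q532P', 'S709R']
At Lambda: gained ['R115D', 'W170E'] -> total ['F117I', 'L915P', 'N395E', 'P284T', 'P902N', 'Q532P', 'R115D', 'S709R', 'W170E']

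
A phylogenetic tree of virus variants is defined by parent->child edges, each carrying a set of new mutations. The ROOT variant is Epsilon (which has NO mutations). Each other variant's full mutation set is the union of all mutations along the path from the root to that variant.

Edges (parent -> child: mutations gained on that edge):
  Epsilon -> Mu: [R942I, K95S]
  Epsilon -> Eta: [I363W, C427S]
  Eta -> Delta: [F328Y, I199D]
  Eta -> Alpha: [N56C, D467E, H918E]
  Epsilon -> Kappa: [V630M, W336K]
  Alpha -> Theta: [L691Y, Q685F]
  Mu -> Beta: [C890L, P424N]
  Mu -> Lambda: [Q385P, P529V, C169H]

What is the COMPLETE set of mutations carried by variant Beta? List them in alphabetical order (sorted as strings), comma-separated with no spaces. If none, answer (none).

Answer: C890L,K95S,P424N,R942I

Derivation:
At Epsilon: gained [] -> total []
At Mu: gained ['R942I', 'K95S'] -> total ['K95S', 'R942I']
At Beta: gained ['C890L', 'P424N'] -> total ['C890L', 'K95S', 'P424N', 'R942I']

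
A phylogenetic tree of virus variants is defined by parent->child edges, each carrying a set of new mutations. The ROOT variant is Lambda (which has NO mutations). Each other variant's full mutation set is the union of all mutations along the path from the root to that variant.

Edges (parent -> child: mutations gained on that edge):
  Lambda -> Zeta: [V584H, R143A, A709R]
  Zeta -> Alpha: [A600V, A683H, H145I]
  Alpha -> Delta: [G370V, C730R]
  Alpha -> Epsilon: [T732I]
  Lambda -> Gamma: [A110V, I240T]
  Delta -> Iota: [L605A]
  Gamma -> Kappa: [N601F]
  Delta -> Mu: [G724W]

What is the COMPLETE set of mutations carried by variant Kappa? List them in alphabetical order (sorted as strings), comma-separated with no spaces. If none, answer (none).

At Lambda: gained [] -> total []
At Gamma: gained ['A110V', 'I240T'] -> total ['A110V', 'I240T']
At Kappa: gained ['N601F'] -> total ['A110V', 'I240T', 'N601F']

Answer: A110V,I240T,N601F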